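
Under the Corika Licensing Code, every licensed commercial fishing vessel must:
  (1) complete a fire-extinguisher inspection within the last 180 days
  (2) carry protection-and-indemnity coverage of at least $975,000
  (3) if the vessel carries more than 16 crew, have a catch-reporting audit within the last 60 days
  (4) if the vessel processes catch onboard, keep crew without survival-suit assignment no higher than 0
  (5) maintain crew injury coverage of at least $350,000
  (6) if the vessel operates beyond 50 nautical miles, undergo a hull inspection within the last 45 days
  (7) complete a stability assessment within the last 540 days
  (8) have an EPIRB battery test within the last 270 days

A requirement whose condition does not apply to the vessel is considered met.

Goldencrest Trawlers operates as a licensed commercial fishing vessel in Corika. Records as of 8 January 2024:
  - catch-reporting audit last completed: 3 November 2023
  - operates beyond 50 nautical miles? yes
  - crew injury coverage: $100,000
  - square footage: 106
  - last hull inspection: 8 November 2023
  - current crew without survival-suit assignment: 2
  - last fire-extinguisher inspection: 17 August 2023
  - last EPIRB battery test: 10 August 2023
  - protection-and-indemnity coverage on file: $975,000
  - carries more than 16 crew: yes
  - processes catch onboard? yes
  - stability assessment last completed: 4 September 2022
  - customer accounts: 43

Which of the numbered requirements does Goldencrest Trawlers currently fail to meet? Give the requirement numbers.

3, 4, 5, 6

1. fire-extinguisher inspection 144 days ago vs limit 180 → met
2. protection-and-indemnity coverage $975,000 ≥ $975,000 → met
3. condition 'carries more than 16 crew' holds; catch-reporting audit 66 days ago vs limit 60 → not met
4. condition 'processes catch onboard' holds; crew without survival-suit assignment 2 > 0 → not met
5. crew injury coverage $100,000 < $350,000 → not met
6. condition 'operates beyond 50 nautical miles' holds; hull inspection 61 days ago vs limit 45 → not met
7. stability assessment 491 days ago vs limit 540 → met
8. EPIRB battery test 151 days ago vs limit 270 → met
Not met: 3, 4, 5, 6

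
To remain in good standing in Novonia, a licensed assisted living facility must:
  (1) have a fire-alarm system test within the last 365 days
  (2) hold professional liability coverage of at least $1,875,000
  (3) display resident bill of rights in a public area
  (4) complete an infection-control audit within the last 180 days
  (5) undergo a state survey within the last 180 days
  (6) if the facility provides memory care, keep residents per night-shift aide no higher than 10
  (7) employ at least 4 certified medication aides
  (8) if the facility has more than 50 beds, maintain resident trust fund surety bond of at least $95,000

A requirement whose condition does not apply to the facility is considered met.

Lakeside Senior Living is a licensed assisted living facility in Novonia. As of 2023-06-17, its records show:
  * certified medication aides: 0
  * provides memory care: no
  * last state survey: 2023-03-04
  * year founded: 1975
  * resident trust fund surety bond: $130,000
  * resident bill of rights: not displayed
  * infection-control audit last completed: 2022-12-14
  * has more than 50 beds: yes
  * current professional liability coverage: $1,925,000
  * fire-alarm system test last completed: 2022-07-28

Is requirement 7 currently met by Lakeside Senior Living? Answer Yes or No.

No

7. certified medication aides 0 < 4 → not met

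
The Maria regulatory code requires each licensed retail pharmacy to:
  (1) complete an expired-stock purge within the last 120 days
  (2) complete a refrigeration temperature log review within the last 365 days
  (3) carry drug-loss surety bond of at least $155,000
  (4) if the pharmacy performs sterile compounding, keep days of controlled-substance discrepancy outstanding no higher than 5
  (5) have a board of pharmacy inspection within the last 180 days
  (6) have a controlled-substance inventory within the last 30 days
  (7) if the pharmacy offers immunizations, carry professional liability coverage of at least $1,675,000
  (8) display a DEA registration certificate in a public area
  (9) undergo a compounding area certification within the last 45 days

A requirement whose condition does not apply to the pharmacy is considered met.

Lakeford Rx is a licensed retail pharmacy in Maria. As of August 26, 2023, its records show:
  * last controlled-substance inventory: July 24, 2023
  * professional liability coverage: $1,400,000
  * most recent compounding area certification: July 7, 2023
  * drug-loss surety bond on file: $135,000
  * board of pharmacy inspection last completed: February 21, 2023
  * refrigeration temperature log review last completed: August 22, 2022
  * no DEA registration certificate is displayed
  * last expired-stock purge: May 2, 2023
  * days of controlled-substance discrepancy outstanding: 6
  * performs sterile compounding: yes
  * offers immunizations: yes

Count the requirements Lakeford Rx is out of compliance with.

8

1. expired-stock purge 116 days ago vs limit 120 → met
2. refrigeration temperature log review 369 days ago vs limit 365 → not met
3. drug-loss surety bond $135,000 < $155,000 → not met
4. condition 'performs sterile compounding' holds; days of controlled-substance discrepancy outstanding 6 > 5 → not met
5. board of pharmacy inspection 186 days ago vs limit 180 → not met
6. controlled-substance inventory 33 days ago vs limit 30 → not met
7. condition 'offers immunizations' holds; professional liability coverage $1,400,000 < $1,675,000 → not met
8. DEA registration certificate absent → not met
9. compounding area certification 50 days ago vs limit 45 → not met
Not met: 8 of 9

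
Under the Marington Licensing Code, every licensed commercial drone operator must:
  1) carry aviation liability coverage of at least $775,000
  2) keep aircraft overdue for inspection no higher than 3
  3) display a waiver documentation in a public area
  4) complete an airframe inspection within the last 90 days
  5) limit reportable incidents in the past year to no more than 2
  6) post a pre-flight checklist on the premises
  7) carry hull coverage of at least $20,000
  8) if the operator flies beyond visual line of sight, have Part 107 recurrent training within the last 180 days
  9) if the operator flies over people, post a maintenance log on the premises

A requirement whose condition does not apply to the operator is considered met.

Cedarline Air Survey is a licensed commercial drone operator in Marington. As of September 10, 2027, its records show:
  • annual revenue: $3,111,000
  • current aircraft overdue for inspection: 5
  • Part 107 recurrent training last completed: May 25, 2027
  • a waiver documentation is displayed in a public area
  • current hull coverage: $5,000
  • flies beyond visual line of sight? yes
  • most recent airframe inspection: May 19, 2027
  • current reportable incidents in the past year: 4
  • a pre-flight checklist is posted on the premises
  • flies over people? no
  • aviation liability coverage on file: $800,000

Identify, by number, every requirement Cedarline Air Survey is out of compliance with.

1. aviation liability coverage $800,000 ≥ $775,000 → met
2. aircraft overdue for inspection 5 > 3 → not met
3. waiver documentation present → met
4. airframe inspection 114 days ago vs limit 90 → not met
5. reportable incidents in the past year 4 > 2 → not met
6. pre-flight checklist present → met
7. hull coverage $5,000 < $20,000 → not met
8. condition 'flies beyond visual line of sight' holds; Part 107 recurrent training 108 days ago vs limit 180 → met
9. condition 'flies over people' does not hold → requirement n/a → met
Not met: 2, 4, 5, 7

2, 4, 5, 7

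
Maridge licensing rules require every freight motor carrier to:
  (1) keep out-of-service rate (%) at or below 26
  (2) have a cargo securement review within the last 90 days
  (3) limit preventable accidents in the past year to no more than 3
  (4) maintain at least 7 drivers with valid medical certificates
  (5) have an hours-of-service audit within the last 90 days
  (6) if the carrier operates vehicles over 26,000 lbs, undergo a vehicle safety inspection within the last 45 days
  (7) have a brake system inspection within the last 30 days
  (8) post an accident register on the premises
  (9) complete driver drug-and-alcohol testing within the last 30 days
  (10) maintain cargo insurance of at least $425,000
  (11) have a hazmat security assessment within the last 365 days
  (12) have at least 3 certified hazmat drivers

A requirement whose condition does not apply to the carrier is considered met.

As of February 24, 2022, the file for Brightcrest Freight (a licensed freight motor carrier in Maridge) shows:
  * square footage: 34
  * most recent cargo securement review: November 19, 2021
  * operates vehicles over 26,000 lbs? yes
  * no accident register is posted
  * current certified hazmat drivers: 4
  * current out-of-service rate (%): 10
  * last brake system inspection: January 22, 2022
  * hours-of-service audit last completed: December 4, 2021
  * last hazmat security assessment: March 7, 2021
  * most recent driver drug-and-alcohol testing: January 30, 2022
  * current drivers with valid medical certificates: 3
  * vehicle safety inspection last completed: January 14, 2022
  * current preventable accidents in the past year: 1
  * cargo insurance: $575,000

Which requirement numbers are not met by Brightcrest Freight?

1. out-of-service rate (%) 10 ≤ 26 → met
2. cargo securement review 97 days ago vs limit 90 → not met
3. preventable accidents in the past year 1 ≤ 3 → met
4. drivers with valid medical certificates 3 < 7 → not met
5. hours-of-service audit 82 days ago vs limit 90 → met
6. condition 'operates vehicles over 26,000 lbs' holds; vehicle safety inspection 41 days ago vs limit 45 → met
7. brake system inspection 33 days ago vs limit 30 → not met
8. accident register absent → not met
9. driver drug-and-alcohol testing 25 days ago vs limit 30 → met
10. cargo insurance $575,000 ≥ $425,000 → met
11. hazmat security assessment 354 days ago vs limit 365 → met
12. certified hazmat drivers 4 ≥ 3 → met
Not met: 2, 4, 7, 8

2, 4, 7, 8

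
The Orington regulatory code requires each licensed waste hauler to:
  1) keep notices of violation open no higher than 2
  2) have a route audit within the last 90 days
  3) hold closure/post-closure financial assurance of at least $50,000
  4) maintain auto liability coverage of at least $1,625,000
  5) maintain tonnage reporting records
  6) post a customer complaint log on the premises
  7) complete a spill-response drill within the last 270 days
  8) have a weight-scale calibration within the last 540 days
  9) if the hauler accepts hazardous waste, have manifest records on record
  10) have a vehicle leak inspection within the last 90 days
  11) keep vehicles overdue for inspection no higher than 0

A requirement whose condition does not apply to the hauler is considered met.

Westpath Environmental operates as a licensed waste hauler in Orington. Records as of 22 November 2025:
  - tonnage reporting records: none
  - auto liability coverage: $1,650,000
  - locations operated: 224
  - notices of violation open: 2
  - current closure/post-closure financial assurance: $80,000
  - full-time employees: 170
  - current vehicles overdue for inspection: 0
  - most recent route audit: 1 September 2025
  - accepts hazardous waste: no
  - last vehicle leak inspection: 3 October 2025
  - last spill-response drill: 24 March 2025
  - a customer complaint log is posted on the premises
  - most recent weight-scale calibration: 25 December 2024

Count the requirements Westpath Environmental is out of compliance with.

1

1. notices of violation open 2 ≤ 2 → met
2. route audit 82 days ago vs limit 90 → met
3. closure/post-closure financial assurance $80,000 ≥ $50,000 → met
4. auto liability coverage $1,650,000 ≥ $1,625,000 → met
5. tonnage reporting records absent → not met
6. customer complaint log present → met
7. spill-response drill 243 days ago vs limit 270 → met
8. weight-scale calibration 332 days ago vs limit 540 → met
9. condition 'accepts hazardous waste' does not hold → requirement n/a → met
10. vehicle leak inspection 50 days ago vs limit 90 → met
11. vehicles overdue for inspection 0 ≤ 0 → met
Not met: 1 of 11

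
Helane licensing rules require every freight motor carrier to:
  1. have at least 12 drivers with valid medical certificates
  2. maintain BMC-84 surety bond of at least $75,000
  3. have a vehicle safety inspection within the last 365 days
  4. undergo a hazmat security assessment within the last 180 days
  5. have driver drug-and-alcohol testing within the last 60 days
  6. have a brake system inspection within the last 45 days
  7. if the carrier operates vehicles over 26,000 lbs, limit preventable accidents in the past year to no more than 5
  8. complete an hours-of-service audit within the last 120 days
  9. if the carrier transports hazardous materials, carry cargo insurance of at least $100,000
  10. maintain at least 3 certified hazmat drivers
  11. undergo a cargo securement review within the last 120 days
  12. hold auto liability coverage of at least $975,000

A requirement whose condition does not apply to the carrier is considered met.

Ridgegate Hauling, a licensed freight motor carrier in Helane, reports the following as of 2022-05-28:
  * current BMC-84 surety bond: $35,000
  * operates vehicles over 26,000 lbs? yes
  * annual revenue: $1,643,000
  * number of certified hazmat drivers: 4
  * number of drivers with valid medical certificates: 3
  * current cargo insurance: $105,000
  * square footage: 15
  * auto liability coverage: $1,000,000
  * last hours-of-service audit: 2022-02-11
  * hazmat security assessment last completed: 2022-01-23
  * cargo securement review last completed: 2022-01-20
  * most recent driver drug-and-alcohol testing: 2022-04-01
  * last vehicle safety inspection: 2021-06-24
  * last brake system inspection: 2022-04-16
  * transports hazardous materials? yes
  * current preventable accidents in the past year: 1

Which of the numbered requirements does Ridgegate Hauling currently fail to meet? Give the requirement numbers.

1. drivers with valid medical certificates 3 < 12 → not met
2. BMC-84 surety bond $35,000 < $75,000 → not met
3. vehicle safety inspection 338 days ago vs limit 365 → met
4. hazmat security assessment 125 days ago vs limit 180 → met
5. driver drug-and-alcohol testing 57 days ago vs limit 60 → met
6. brake system inspection 42 days ago vs limit 45 → met
7. condition 'operates vehicles over 26,000 lbs' holds; preventable accidents in the past year 1 ≤ 5 → met
8. hours-of-service audit 106 days ago vs limit 120 → met
9. condition 'transports hazardous materials' holds; cargo insurance $105,000 ≥ $100,000 → met
10. certified hazmat drivers 4 ≥ 3 → met
11. cargo securement review 128 days ago vs limit 120 → not met
12. auto liability coverage $1,000,000 ≥ $975,000 → met
Not met: 1, 2, 11

1, 2, 11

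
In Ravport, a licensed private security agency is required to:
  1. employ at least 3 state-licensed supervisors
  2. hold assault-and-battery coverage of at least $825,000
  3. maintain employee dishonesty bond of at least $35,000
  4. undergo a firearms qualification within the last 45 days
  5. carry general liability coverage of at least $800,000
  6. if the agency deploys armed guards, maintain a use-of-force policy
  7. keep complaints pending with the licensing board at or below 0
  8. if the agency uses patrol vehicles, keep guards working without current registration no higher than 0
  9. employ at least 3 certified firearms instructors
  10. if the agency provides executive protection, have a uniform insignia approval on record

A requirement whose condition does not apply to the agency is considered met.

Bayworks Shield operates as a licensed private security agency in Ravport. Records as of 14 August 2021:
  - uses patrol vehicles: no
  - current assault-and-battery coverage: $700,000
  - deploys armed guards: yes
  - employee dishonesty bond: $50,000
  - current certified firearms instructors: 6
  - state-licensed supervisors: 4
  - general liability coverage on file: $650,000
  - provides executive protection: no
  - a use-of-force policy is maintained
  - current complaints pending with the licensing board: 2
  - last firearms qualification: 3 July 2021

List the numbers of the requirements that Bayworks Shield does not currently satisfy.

2, 5, 7

1. state-licensed supervisors 4 ≥ 3 → met
2. assault-and-battery coverage $700,000 < $825,000 → not met
3. employee dishonesty bond $50,000 ≥ $35,000 → met
4. firearms qualification 42 days ago vs limit 45 → met
5. general liability coverage $650,000 < $800,000 → not met
6. condition 'deploys armed guards' holds; use-of-force policy present → met
7. complaints pending with the licensing board 2 > 0 → not met
8. condition 'uses patrol vehicles' does not hold → requirement n/a → met
9. certified firearms instructors 6 ≥ 3 → met
10. condition 'provides executive protection' does not hold → requirement n/a → met
Not met: 2, 5, 7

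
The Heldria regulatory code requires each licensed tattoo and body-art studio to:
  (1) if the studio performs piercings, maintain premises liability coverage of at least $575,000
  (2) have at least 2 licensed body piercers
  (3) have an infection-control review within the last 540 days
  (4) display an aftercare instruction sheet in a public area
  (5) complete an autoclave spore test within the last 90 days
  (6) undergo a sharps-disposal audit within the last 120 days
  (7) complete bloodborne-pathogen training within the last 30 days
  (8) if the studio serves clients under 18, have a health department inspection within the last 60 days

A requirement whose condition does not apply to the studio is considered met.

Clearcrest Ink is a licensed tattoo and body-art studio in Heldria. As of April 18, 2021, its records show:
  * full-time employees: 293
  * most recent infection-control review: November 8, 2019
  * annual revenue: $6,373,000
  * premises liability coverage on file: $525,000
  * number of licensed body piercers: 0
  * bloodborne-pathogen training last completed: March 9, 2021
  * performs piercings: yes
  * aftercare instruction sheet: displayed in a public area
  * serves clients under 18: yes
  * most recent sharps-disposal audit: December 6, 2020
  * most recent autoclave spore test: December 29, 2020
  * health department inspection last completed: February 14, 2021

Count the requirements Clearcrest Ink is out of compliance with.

1. condition 'performs piercings' holds; premises liability coverage $525,000 < $575,000 → not met
2. licensed body piercers 0 < 2 → not met
3. infection-control review 527 days ago vs limit 540 → met
4. aftercare instruction sheet present → met
5. autoclave spore test 110 days ago vs limit 90 → not met
6. sharps-disposal audit 133 days ago vs limit 120 → not met
7. bloodborne-pathogen training 40 days ago vs limit 30 → not met
8. condition 'serves clients under 18' holds; health department inspection 63 days ago vs limit 60 → not met
Not met: 6 of 8

6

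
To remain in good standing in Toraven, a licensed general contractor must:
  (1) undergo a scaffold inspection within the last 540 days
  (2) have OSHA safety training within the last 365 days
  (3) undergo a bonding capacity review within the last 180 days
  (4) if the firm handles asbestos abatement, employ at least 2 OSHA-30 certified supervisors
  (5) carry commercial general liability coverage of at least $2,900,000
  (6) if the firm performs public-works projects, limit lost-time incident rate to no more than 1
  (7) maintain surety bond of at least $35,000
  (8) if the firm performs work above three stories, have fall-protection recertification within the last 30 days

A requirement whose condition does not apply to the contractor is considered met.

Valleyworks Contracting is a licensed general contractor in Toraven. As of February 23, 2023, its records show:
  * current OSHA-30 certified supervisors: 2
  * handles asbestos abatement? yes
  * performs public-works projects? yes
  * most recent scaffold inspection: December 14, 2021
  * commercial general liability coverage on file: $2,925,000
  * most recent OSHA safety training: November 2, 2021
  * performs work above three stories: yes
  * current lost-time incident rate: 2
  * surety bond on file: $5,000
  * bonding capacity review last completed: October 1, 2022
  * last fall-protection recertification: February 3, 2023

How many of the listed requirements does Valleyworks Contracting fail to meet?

1. scaffold inspection 436 days ago vs limit 540 → met
2. OSHA safety training 478 days ago vs limit 365 → not met
3. bonding capacity review 145 days ago vs limit 180 → met
4. condition 'handles asbestos abatement' holds; OSHA-30 certified supervisors 2 ≥ 2 → met
5. commercial general liability coverage $2,925,000 ≥ $2,900,000 → met
6. condition 'performs public-works projects' holds; lost-time incident rate 2 > 1 → not met
7. surety bond $5,000 < $35,000 → not met
8. condition 'performs work above three stories' holds; fall-protection recertification 20 days ago vs limit 30 → met
Not met: 3 of 8

3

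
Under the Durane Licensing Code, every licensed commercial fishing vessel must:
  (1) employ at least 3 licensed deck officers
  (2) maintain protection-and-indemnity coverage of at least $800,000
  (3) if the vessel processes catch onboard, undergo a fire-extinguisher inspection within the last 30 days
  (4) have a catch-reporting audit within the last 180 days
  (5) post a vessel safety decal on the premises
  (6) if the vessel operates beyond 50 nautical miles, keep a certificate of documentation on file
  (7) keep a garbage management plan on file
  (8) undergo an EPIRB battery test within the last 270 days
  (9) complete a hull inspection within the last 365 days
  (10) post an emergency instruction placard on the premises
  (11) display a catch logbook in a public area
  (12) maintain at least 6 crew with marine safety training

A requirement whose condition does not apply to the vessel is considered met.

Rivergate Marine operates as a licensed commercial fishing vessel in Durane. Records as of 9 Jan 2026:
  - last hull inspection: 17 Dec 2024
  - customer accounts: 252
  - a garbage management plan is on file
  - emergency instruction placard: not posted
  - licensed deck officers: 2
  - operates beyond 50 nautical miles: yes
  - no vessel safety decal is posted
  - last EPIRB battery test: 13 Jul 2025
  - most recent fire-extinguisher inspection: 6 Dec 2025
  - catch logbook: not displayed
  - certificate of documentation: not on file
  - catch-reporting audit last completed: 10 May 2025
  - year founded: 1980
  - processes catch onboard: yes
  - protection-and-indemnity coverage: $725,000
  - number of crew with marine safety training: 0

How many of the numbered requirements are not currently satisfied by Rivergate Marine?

1. licensed deck officers 2 < 3 → not met
2. protection-and-indemnity coverage $725,000 < $800,000 → not met
3. condition 'processes catch onboard' holds; fire-extinguisher inspection 34 days ago vs limit 30 → not met
4. catch-reporting audit 244 days ago vs limit 180 → not met
5. vessel safety decal absent → not met
6. condition 'operates beyond 50 nautical miles' holds; certificate of documentation absent → not met
7. garbage management plan present → met
8. EPIRB battery test 180 days ago vs limit 270 → met
9. hull inspection 388 days ago vs limit 365 → not met
10. emergency instruction placard absent → not met
11. catch logbook absent → not met
12. crew with marine safety training 0 < 6 → not met
Not met: 10 of 12

10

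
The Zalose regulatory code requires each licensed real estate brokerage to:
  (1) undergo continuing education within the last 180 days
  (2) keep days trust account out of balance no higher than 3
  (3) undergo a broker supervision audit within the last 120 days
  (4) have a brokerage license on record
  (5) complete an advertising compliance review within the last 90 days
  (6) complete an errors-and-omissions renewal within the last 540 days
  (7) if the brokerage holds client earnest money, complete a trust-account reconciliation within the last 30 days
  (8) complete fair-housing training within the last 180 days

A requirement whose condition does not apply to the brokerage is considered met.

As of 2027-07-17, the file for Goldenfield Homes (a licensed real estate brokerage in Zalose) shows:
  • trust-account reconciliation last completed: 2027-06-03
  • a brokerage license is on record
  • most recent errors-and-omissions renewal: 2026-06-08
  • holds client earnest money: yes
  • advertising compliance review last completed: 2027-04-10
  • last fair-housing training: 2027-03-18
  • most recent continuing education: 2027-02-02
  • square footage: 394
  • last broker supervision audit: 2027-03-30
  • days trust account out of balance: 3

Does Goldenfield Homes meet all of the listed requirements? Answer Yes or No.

1. continuing education 165 days ago vs limit 180 → met
2. days trust account out of balance 3 ≤ 3 → met
3. broker supervision audit 109 days ago vs limit 120 → met
4. brokerage license present → met
5. advertising compliance review 98 days ago vs limit 90 → not met
6. errors-and-omissions renewal 404 days ago vs limit 540 → met
7. condition 'holds client earnest money' holds; trust-account reconciliation 44 days ago vs limit 30 → not met
8. fair-housing training 121 days ago vs limit 180 → met
Not met: 5, 7

No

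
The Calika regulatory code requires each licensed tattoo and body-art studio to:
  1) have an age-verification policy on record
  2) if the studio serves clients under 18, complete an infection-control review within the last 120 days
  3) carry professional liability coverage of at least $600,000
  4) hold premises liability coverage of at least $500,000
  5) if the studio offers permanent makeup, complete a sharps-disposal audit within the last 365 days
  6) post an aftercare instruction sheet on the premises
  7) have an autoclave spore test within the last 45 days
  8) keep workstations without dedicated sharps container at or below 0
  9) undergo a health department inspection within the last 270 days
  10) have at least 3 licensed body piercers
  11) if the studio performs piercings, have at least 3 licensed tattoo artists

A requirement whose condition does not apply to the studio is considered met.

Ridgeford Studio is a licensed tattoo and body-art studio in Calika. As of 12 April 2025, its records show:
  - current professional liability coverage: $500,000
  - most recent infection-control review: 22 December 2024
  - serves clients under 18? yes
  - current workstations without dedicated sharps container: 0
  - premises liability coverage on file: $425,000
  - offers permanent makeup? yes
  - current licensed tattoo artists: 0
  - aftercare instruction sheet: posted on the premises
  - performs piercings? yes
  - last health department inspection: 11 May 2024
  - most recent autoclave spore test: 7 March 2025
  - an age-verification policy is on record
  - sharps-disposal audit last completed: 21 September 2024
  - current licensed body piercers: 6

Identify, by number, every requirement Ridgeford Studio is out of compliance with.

3, 4, 9, 11

1. age-verification policy present → met
2. condition 'serves clients under 18' holds; infection-control review 111 days ago vs limit 120 → met
3. professional liability coverage $500,000 < $600,000 → not met
4. premises liability coverage $425,000 < $500,000 → not met
5. condition 'offers permanent makeup' holds; sharps-disposal audit 203 days ago vs limit 365 → met
6. aftercare instruction sheet present → met
7. autoclave spore test 36 days ago vs limit 45 → met
8. workstations without dedicated sharps container 0 ≤ 0 → met
9. health department inspection 336 days ago vs limit 270 → not met
10. licensed body piercers 6 ≥ 3 → met
11. condition 'performs piercings' holds; licensed tattoo artists 0 < 3 → not met
Not met: 3, 4, 9, 11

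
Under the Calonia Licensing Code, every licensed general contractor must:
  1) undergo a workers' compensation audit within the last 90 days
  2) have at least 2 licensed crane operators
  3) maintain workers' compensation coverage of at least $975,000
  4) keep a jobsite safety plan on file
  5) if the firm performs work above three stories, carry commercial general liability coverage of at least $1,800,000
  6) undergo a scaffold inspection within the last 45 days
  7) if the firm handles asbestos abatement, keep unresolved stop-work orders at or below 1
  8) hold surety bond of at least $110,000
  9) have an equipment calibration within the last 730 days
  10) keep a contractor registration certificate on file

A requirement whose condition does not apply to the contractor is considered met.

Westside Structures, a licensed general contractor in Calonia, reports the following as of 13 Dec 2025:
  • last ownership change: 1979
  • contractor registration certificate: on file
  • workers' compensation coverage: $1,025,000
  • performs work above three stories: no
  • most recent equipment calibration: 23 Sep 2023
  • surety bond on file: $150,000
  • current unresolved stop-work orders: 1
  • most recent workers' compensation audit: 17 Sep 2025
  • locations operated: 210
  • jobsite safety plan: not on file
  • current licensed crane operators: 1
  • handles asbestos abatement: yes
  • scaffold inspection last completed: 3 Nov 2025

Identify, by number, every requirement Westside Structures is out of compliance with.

2, 4, 9

1. workers' compensation audit 87 days ago vs limit 90 → met
2. licensed crane operators 1 < 2 → not met
3. workers' compensation coverage $1,025,000 ≥ $975,000 → met
4. jobsite safety plan absent → not met
5. condition 'performs work above three stories' does not hold → requirement n/a → met
6. scaffold inspection 40 days ago vs limit 45 → met
7. condition 'handles asbestos abatement' holds; unresolved stop-work orders 1 ≤ 1 → met
8. surety bond $150,000 ≥ $110,000 → met
9. equipment calibration 812 days ago vs limit 730 → not met
10. contractor registration certificate present → met
Not met: 2, 4, 9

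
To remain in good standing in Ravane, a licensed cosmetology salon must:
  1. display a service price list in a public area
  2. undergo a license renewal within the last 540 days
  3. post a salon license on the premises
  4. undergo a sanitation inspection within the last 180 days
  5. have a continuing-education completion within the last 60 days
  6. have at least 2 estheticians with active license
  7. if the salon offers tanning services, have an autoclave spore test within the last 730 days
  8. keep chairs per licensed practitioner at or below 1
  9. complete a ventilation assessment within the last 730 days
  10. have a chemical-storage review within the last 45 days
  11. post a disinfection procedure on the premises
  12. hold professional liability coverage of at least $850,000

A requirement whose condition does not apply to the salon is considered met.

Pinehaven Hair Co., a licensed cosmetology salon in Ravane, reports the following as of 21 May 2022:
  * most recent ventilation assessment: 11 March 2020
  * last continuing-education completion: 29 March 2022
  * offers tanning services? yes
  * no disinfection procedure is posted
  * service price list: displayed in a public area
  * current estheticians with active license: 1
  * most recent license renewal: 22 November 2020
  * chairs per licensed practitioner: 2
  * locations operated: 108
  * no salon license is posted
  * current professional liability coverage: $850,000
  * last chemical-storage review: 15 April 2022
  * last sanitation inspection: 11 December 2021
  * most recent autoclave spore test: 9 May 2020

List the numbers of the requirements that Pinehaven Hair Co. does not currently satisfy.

2, 3, 6, 7, 8, 9, 11

1. service price list present → met
2. license renewal 545 days ago vs limit 540 → not met
3. salon license absent → not met
4. sanitation inspection 161 days ago vs limit 180 → met
5. continuing-education completion 53 days ago vs limit 60 → met
6. estheticians with active license 1 < 2 → not met
7. condition 'offers tanning services' holds; autoclave spore test 742 days ago vs limit 730 → not met
8. chairs per licensed practitioner 2 > 1 → not met
9. ventilation assessment 801 days ago vs limit 730 → not met
10. chemical-storage review 36 days ago vs limit 45 → met
11. disinfection procedure absent → not met
12. professional liability coverage $850,000 ≥ $850,000 → met
Not met: 2, 3, 6, 7, 8, 9, 11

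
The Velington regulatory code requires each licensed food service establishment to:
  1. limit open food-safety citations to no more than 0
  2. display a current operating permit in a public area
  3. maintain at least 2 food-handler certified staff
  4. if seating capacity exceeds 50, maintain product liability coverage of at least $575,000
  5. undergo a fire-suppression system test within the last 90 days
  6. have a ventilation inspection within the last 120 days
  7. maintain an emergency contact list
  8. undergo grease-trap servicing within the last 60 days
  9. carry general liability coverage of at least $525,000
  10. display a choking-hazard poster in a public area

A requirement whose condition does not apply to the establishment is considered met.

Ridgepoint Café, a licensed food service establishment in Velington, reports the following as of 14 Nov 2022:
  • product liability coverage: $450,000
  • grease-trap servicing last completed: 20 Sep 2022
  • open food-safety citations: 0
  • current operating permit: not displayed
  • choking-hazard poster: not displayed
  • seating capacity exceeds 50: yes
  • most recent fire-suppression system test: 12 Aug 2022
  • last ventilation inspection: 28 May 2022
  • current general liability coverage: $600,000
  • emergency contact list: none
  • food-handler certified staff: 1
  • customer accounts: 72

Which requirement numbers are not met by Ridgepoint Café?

2, 3, 4, 5, 6, 7, 10

1. open food-safety citations 0 ≤ 0 → met
2. current operating permit absent → not met
3. food-handler certified staff 1 < 2 → not met
4. condition 'seating capacity exceeds 50' holds; product liability coverage $450,000 < $575,000 → not met
5. fire-suppression system test 94 days ago vs limit 90 → not met
6. ventilation inspection 170 days ago vs limit 120 → not met
7. emergency contact list absent → not met
8. grease-trap servicing 55 days ago vs limit 60 → met
9. general liability coverage $600,000 ≥ $525,000 → met
10. choking-hazard poster absent → not met
Not met: 2, 3, 4, 5, 6, 7, 10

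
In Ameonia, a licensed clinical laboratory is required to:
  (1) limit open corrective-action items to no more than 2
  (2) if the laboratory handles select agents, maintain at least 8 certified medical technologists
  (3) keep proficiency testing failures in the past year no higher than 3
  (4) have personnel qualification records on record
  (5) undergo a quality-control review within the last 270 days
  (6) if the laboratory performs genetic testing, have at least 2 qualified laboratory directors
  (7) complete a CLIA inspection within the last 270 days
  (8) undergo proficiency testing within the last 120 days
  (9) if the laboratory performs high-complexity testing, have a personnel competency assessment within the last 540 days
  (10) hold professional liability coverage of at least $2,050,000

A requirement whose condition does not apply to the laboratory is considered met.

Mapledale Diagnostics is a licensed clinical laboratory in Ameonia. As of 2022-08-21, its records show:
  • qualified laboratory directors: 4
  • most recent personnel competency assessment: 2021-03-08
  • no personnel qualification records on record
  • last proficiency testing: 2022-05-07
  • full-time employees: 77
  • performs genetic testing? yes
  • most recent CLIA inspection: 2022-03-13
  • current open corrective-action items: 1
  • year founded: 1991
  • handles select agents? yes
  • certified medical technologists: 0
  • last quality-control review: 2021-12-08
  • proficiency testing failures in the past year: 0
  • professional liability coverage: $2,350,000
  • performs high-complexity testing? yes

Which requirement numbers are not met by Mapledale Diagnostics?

2, 4

1. open corrective-action items 1 ≤ 2 → met
2. condition 'handles select agents' holds; certified medical technologists 0 < 8 → not met
3. proficiency testing failures in the past year 0 ≤ 3 → met
4. personnel qualification records absent → not met
5. quality-control review 256 days ago vs limit 270 → met
6. condition 'performs genetic testing' holds; qualified laboratory directors 4 ≥ 2 → met
7. CLIA inspection 161 days ago vs limit 270 → met
8. proficiency testing 106 days ago vs limit 120 → met
9. condition 'performs high-complexity testing' holds; personnel competency assessment 531 days ago vs limit 540 → met
10. professional liability coverage $2,350,000 ≥ $2,050,000 → met
Not met: 2, 4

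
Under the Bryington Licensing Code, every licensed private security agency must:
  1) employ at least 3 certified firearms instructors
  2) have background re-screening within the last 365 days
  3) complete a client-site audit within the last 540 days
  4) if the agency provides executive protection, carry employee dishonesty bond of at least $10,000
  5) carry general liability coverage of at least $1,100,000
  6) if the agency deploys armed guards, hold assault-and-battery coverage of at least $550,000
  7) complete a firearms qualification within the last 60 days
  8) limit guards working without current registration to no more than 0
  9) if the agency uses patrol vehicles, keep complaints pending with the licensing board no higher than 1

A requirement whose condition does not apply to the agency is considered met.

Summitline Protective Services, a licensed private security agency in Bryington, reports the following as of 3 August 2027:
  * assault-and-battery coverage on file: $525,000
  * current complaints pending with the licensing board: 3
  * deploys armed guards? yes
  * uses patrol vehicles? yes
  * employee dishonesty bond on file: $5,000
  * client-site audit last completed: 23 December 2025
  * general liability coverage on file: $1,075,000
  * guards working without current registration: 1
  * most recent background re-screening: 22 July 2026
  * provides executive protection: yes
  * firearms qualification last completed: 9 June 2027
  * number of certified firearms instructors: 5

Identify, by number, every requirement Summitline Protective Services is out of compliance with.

2, 3, 4, 5, 6, 8, 9

1. certified firearms instructors 5 ≥ 3 → met
2. background re-screening 377 days ago vs limit 365 → not met
3. client-site audit 588 days ago vs limit 540 → not met
4. condition 'provides executive protection' holds; employee dishonesty bond $5,000 < $10,000 → not met
5. general liability coverage $1,075,000 < $1,100,000 → not met
6. condition 'deploys armed guards' holds; assault-and-battery coverage $525,000 < $550,000 → not met
7. firearms qualification 55 days ago vs limit 60 → met
8. guards working without current registration 1 > 0 → not met
9. condition 'uses patrol vehicles' holds; complaints pending with the licensing board 3 > 1 → not met
Not met: 2, 3, 4, 5, 6, 8, 9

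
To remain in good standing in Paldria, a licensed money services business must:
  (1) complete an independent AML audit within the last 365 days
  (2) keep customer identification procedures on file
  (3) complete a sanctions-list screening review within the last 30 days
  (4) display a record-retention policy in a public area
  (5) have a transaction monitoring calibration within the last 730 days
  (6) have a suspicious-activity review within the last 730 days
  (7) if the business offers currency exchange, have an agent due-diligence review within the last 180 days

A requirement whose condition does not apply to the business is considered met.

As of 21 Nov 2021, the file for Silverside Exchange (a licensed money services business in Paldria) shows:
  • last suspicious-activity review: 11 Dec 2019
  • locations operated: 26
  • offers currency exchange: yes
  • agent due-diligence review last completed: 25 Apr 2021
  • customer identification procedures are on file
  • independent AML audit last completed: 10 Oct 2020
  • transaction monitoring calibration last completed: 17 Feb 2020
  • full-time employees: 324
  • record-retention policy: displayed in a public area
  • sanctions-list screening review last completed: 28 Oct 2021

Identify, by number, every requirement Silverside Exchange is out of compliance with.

1, 7

1. independent AML audit 407 days ago vs limit 365 → not met
2. customer identification procedures present → met
3. sanctions-list screening review 24 days ago vs limit 30 → met
4. record-retention policy present → met
5. transaction monitoring calibration 643 days ago vs limit 730 → met
6. suspicious-activity review 711 days ago vs limit 730 → met
7. condition 'offers currency exchange' holds; agent due-diligence review 210 days ago vs limit 180 → not met
Not met: 1, 7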